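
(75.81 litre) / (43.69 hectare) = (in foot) 5.693e-07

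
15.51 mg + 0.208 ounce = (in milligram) 5912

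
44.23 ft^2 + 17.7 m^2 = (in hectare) 0.002181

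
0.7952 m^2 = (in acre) 0.0001965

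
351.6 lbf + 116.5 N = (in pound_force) 377.8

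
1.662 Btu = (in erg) 1.754e+10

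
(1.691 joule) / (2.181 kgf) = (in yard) 0.08646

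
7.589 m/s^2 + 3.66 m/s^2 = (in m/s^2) 11.25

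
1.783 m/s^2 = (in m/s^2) 1.783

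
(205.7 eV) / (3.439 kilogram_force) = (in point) 2.77e-15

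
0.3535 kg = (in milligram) 3.535e+05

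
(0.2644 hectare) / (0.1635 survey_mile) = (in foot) 32.97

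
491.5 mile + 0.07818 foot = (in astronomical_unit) 5.287e-06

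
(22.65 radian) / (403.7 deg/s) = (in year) 1.019e-07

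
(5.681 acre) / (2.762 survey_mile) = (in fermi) 5.172e+15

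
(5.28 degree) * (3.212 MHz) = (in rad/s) 2.96e+05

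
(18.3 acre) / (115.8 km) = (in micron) 6.395e+05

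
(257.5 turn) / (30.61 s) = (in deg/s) 3028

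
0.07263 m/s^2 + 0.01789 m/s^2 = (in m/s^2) 0.09052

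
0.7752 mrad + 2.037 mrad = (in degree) 0.1611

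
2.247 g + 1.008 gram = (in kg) 0.003255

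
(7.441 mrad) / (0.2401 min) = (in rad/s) 0.0005165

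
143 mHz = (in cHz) 14.3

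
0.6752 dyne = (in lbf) 1.518e-06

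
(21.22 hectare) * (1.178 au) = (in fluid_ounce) 1.264e+21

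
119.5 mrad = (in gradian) 7.608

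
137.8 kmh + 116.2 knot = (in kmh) 353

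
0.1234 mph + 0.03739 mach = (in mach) 0.03755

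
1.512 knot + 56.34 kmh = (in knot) 31.93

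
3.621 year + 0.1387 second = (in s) 1.142e+08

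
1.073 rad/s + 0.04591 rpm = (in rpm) 10.29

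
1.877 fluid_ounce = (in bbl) 0.0003491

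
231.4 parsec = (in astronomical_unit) 4.773e+07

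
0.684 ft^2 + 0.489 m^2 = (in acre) 0.0001365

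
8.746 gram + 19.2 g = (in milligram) 2.795e+04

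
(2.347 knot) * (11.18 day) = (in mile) 724.7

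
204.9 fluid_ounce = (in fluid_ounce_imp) 213.3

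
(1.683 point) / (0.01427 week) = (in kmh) 2.477e-07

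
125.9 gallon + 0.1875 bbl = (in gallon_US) 133.8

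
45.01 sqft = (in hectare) 0.0004182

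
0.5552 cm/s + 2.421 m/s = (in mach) 0.007126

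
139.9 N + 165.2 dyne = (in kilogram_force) 14.27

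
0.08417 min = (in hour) 0.001403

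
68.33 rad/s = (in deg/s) 3915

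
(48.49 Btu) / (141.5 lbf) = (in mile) 0.05051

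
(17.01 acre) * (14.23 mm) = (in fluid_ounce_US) 3.312e+07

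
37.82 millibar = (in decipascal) 3.782e+04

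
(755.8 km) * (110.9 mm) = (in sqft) 9.022e+05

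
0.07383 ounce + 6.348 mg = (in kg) 0.002099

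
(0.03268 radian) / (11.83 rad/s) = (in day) 3.197e-08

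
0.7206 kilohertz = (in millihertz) 7.206e+05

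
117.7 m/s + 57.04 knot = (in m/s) 147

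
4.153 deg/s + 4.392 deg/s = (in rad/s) 0.1491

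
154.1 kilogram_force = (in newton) 1511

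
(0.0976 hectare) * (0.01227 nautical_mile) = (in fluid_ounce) 7.499e+08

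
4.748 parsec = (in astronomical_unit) 9.793e+05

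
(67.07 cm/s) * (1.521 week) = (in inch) 2.429e+07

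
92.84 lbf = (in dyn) 4.13e+07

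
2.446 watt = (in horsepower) 0.00328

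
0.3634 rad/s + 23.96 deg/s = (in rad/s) 0.7816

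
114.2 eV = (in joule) 1.83e-17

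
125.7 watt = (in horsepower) 0.1686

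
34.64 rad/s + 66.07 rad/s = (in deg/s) 5770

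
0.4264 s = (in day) 4.935e-06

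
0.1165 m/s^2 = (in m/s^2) 0.1165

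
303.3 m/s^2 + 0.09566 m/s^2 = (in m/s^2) 303.4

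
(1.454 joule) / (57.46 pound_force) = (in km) 5.689e-06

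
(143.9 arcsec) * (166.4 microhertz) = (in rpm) 1.109e-06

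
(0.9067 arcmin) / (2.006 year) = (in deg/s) 2.389e-10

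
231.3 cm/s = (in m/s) 2.313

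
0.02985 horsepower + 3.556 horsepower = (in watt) 2674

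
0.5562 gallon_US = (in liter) 2.105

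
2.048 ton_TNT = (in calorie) 2.048e+09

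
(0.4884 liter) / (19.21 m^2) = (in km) 2.542e-08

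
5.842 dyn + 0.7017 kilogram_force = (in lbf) 1.547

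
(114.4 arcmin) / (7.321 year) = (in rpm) 1.376e-09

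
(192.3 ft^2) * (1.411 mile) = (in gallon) 1.072e+07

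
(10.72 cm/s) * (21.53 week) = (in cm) 1.396e+08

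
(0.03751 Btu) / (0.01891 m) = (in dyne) 2.093e+08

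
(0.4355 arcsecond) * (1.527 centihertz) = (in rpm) 3.079e-07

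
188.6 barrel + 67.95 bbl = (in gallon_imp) 8972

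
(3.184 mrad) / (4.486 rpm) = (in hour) 1.883e-06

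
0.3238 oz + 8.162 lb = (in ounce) 130.9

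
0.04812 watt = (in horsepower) 6.453e-05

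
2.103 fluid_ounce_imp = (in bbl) 0.0003758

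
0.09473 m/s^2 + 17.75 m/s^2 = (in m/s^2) 17.84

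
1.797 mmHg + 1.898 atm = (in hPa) 1926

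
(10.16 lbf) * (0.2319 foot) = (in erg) 3.194e+07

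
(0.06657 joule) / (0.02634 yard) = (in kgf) 0.2818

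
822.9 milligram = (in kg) 0.0008229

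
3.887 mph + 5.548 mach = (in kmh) 6807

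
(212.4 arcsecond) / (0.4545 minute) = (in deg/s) 0.002164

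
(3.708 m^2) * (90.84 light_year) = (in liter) 3.187e+21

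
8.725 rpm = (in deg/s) 52.35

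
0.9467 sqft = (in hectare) 8.795e-06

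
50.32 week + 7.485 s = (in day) 352.2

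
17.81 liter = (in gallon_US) 4.705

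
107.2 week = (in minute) 1.081e+06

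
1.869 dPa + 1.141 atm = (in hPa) 1156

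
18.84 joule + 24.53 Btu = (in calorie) 6190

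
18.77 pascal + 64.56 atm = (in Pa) 6.542e+06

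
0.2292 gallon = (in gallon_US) 0.2292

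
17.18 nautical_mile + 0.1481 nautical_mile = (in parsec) 1.04e-12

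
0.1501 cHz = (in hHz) 1.501e-05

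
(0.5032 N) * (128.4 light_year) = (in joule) 6.113e+17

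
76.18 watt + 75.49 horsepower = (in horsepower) 75.59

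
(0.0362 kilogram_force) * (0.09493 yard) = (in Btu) 2.921e-05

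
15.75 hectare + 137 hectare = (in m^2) 1.528e+06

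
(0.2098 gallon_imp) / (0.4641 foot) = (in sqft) 0.07258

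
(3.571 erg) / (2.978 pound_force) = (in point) 7.641e-05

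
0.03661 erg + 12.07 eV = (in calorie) 8.75e-10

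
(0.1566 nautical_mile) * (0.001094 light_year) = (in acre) 7.417e+11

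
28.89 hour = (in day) 1.204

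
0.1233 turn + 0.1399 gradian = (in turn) 0.1236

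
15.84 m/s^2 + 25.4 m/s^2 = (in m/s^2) 41.24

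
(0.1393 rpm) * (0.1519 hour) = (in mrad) 7977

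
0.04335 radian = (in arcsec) 8942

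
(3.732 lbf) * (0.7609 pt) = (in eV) 2.781e+16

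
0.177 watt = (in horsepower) 0.0002374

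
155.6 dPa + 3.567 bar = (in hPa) 3567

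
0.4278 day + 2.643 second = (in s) 3.696e+04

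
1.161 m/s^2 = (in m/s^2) 1.161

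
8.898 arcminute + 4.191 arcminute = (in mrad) 3.807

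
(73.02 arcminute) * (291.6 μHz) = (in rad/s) 6.194e-06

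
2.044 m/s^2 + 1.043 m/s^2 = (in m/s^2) 3.087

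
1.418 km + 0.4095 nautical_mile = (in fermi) 2.176e+18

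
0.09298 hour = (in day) 0.003874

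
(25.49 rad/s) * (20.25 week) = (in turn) 4.969e+07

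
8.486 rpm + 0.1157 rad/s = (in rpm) 9.591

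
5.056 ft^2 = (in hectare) 4.697e-05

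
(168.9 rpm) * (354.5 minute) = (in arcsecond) 7.76e+10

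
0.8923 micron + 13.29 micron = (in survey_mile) 8.812e-09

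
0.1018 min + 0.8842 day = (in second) 7.64e+04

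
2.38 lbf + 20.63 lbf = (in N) 102.4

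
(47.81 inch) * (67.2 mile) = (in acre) 32.45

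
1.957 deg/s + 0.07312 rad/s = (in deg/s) 6.146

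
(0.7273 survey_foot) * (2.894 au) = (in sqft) 1.033e+12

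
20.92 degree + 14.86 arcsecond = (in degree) 20.92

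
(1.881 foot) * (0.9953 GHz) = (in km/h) 2.054e+09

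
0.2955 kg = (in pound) 0.6515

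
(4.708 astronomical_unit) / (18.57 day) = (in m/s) 4.39e+05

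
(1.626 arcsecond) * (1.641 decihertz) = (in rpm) 1.235e-05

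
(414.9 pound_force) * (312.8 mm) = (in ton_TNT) 1.38e-07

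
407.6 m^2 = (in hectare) 0.04076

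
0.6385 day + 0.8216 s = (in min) 919.5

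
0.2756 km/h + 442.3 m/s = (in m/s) 442.4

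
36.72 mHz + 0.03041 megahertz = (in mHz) 3.041e+07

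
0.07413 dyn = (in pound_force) 1.667e-07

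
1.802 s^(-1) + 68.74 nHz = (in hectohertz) 0.01802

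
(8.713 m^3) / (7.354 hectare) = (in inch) 0.004665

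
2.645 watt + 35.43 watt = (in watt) 38.08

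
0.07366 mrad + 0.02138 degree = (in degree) 0.0256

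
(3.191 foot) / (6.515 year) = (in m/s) 4.734e-09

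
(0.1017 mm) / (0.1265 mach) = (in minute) 3.935e-08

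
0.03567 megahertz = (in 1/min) 2.14e+06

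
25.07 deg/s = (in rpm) 4.178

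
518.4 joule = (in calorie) 123.9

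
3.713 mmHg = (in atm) 0.004886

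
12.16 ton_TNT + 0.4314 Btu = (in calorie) 1.216e+10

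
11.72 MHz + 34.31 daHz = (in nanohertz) 1.172e+16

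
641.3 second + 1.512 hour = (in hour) 1.69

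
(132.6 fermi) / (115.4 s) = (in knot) 2.234e-15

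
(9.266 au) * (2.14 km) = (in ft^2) 3.193e+16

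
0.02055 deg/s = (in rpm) 0.003425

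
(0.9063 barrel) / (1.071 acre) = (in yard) 3.636e-05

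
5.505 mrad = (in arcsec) 1135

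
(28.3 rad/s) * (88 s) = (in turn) 396.4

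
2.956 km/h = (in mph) 1.837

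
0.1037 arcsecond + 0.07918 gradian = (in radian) 0.001244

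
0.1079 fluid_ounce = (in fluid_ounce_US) 0.1079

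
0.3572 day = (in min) 514.4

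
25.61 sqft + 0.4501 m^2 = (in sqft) 30.45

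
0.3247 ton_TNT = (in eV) 8.479e+27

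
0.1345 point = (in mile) 2.948e-08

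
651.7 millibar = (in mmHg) 488.8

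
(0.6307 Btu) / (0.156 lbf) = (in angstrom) 9.589e+12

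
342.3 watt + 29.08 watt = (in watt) 371.4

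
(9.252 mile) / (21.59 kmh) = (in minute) 41.38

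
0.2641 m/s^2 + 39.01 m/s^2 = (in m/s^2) 39.27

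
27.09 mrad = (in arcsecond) 5588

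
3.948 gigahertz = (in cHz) 3.948e+11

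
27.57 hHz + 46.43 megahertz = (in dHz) 4.643e+08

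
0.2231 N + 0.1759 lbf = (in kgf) 0.1025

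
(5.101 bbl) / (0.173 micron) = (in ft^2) 5.046e+07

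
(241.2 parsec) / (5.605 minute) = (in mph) 4.951e+16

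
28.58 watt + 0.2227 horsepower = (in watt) 194.6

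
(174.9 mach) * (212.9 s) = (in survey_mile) 7878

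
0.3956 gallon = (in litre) 1.498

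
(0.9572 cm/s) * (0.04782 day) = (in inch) 1557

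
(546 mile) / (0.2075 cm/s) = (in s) 4.235e+08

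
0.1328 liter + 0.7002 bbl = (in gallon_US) 29.44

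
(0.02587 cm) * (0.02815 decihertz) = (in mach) 2.139e-09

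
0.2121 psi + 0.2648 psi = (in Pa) 3288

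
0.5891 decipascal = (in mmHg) 0.0004419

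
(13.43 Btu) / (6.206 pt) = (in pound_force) 1.455e+06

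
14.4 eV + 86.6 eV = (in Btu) 1.534e-20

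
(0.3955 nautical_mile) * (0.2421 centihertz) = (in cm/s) 177.3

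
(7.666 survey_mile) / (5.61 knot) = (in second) 4275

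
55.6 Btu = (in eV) 3.661e+23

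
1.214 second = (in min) 0.02023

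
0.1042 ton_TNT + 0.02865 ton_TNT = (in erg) 5.558e+15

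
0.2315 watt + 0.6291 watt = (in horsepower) 0.001154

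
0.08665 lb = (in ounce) 1.386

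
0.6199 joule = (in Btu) 0.0005876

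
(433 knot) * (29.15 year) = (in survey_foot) 6.718e+11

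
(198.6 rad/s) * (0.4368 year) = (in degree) 1.567e+11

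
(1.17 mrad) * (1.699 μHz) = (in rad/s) 1.988e-09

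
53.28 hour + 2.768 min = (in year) 0.006087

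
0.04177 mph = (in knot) 0.0363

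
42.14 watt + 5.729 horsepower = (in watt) 4314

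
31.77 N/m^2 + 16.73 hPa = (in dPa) 1.705e+04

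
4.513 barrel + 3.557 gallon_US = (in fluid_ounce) 2.472e+04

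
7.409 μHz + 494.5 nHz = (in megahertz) 7.903e-12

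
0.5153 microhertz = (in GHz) 5.153e-16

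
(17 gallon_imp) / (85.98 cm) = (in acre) 2.221e-05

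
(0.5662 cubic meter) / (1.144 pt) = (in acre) 0.3467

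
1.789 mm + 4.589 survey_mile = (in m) 7385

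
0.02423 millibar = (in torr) 0.01817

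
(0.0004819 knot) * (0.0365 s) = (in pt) 0.02565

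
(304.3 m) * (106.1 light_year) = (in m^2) 3.055e+20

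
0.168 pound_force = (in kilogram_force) 0.0762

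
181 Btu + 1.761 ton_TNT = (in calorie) 1.761e+09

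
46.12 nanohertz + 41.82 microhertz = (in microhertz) 41.87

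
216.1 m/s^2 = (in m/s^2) 216.1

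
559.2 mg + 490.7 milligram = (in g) 1.05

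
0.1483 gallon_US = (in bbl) 0.003531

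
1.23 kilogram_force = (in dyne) 1.206e+06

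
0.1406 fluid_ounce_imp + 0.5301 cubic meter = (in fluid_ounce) 1.792e+04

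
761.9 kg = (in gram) 7.619e+05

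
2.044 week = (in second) 1.236e+06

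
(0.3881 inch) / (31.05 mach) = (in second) 9.324e-07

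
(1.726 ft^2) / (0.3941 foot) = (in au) 8.923e-12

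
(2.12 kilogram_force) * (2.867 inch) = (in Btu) 0.001435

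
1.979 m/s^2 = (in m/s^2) 1.979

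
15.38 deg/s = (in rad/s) 0.2684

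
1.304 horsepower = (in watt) 972.4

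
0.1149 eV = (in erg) 1.841e-13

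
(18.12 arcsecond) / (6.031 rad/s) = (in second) 1.457e-05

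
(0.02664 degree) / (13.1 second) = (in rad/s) 3.549e-05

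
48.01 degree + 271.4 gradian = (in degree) 292.3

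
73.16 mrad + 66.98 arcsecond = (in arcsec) 1.516e+04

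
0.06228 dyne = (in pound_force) 1.4e-07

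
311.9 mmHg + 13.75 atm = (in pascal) 1.435e+06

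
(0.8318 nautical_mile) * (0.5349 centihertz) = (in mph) 18.43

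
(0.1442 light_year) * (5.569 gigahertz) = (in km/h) 2.735e+25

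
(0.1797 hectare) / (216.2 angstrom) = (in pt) 2.356e+14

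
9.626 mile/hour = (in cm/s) 430.3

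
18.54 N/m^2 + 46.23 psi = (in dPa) 3.188e+06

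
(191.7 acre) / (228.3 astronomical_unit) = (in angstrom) 227.1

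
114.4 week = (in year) 2.194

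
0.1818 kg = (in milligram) 1.818e+05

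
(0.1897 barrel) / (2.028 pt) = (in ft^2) 453.8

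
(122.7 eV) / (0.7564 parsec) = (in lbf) 1.894e-34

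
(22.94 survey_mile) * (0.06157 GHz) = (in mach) 6.676e+09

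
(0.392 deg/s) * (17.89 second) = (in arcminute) 420.8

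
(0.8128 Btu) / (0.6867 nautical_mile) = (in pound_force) 0.1516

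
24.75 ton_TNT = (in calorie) 2.475e+10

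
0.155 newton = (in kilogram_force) 0.01581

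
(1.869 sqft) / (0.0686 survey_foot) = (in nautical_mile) 0.004484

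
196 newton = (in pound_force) 44.06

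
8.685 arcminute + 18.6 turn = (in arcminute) 4.018e+05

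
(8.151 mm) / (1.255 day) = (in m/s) 7.517e-08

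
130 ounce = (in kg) 3.685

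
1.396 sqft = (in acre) 3.205e-05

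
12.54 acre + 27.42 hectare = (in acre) 80.3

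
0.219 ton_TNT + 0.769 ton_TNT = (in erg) 4.134e+16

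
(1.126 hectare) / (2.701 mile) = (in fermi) 2.59e+15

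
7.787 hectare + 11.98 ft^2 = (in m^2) 7.787e+04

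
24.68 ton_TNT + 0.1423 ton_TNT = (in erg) 1.039e+18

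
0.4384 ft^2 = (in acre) 1.006e-05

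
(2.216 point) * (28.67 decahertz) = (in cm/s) 22.41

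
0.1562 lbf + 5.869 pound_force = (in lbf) 6.025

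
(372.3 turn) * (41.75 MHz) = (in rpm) 9.326e+11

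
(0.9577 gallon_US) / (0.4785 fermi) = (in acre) 1.872e+09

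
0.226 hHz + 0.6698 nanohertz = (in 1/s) 22.6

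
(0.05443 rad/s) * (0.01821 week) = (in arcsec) 1.236e+08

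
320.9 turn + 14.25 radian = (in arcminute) 6.98e+06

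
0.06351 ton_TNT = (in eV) 1.659e+27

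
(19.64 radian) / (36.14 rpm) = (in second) 5.189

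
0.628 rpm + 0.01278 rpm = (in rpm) 0.6408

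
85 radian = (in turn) 13.53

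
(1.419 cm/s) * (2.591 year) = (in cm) 1.159e+08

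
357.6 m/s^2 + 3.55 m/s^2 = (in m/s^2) 361.2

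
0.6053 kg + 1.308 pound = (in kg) 1.199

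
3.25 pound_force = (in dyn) 1.446e+06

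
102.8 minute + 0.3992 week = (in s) 2.476e+05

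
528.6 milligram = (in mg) 528.6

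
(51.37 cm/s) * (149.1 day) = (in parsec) 2.145e-10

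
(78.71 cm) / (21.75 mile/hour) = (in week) 1.338e-07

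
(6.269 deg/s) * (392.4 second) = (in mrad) 4.293e+04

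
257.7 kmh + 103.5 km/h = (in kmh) 361.2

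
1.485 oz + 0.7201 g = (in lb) 0.0944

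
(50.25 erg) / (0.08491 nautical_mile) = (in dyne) 0.003195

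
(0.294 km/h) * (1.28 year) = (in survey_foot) 1.082e+07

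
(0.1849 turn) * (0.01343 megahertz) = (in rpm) 1.49e+05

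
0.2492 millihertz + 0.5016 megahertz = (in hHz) 5016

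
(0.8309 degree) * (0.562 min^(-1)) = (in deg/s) 0.007783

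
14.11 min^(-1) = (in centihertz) 23.52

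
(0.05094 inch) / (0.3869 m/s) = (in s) 0.003344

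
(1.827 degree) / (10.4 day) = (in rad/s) 3.549e-08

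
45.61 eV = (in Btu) 6.926e-21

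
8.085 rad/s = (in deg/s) 463.2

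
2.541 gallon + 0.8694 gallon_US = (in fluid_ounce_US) 436.5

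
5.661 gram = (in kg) 0.005661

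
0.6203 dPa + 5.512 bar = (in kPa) 551.2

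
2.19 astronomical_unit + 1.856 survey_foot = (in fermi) 3.276e+26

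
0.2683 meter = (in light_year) 2.836e-17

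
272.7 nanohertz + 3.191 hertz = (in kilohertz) 0.003191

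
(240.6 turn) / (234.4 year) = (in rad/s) 2.045e-07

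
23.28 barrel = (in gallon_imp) 814.2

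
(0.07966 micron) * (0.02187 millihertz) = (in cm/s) 1.742e-10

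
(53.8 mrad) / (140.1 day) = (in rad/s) 4.445e-09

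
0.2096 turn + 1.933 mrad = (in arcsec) 2.72e+05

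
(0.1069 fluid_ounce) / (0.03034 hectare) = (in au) 6.965e-20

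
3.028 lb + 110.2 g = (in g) 1484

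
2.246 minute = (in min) 2.246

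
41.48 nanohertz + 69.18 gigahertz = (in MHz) 6.918e+04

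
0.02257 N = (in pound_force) 0.005074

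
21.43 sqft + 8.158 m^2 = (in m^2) 10.15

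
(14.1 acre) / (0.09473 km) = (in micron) 6.024e+08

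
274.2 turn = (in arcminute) 5.923e+06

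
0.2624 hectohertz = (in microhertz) 2.624e+07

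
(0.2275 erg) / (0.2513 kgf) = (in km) 9.231e-12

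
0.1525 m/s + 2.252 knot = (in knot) 2.548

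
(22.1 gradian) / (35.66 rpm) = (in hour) 2.582e-05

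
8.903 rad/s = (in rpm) 85.02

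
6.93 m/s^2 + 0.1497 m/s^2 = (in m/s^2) 7.08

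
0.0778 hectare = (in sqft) 8374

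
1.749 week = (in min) 1.763e+04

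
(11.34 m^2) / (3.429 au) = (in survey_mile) 1.374e-14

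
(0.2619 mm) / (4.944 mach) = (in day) 1.801e-12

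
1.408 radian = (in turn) 0.2241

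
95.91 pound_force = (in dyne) 4.266e+07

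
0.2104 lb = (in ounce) 3.366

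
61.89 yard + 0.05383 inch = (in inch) 2228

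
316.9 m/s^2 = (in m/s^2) 316.9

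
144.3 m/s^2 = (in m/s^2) 144.3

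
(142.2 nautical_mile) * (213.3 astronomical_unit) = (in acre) 2.077e+15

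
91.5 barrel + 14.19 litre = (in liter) 1.456e+04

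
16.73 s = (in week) 2.766e-05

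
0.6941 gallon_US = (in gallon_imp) 0.578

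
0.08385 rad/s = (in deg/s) 4.804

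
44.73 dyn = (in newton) 0.0004473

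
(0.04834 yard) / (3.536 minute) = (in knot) 0.000405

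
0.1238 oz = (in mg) 3510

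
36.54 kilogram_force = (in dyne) 3.583e+07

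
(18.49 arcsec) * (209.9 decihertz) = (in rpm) 0.01797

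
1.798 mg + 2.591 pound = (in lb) 2.591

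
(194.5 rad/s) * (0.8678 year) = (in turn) 8.472e+08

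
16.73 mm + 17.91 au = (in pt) 7.595e+15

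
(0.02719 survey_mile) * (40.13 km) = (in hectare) 175.6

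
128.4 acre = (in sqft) 5.593e+06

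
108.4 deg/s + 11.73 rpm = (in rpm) 29.8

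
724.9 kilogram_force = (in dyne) 7.109e+08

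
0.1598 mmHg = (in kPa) 0.0213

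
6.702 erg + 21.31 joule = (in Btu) 0.0202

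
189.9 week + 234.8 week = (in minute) 4.281e+06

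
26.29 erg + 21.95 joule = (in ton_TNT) 5.246e-09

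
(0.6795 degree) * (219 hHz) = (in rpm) 2480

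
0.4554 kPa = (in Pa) 455.4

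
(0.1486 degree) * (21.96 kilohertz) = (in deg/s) 3263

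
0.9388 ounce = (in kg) 0.02661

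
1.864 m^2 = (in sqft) 20.06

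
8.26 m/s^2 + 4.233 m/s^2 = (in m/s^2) 12.49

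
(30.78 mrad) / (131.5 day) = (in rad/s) 2.709e-09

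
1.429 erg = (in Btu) 1.354e-10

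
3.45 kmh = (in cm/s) 95.83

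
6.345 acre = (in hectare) 2.568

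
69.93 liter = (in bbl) 0.4398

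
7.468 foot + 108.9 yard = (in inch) 4010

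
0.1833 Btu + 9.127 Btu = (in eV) 6.131e+22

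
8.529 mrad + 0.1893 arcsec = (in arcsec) 1759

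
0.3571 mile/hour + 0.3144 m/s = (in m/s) 0.474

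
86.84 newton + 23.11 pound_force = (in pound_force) 42.63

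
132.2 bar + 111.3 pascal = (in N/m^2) 1.322e+07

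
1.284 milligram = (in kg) 1.284e-06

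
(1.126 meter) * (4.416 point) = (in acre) 4.335e-07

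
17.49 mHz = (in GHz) 1.749e-11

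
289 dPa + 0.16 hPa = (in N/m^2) 44.9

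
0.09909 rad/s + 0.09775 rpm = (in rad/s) 0.1093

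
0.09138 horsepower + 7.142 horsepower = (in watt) 5394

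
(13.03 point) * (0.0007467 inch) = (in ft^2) 9.384e-07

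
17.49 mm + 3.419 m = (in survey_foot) 11.27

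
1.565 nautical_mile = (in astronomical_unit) 1.937e-08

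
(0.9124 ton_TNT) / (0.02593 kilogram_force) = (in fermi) 1.501e+25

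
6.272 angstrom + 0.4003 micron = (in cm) 4.009e-05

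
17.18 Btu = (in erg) 1.813e+11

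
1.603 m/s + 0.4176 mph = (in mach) 0.005256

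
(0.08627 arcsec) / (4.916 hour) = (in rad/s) 2.363e-11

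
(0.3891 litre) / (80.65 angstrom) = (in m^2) 4.825e+04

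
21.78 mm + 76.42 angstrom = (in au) 1.456e-13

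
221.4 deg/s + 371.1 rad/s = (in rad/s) 375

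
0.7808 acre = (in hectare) 0.316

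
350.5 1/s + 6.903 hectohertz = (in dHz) 1.041e+04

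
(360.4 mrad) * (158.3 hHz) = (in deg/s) 3.269e+05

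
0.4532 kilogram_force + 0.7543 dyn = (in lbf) 0.9991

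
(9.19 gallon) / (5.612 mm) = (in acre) 0.001532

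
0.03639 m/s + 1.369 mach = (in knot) 906.2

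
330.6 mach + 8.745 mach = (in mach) 339.3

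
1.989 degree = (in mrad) 34.71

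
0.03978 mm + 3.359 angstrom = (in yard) 4.35e-05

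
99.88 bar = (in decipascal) 9.988e+07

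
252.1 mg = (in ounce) 0.008893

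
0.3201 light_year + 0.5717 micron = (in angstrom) 3.028e+25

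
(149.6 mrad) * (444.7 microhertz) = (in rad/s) 6.653e-05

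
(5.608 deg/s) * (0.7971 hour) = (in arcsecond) 5.793e+07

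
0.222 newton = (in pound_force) 0.04991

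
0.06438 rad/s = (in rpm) 0.6148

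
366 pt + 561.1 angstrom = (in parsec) 4.184e-18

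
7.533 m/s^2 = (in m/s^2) 7.533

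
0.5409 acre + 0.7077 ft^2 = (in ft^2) 2.356e+04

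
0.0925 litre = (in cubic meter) 9.25e-05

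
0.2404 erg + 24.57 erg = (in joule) 2.481e-06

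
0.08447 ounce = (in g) 2.395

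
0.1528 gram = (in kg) 0.0001528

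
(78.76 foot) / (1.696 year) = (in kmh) 1.616e-06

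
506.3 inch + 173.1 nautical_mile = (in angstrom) 3.206e+15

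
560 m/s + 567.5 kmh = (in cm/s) 7.176e+04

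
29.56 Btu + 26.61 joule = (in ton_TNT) 7.46e-06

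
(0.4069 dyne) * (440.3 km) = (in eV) 1.118e+19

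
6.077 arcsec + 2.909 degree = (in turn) 0.008085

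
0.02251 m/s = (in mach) 6.611e-05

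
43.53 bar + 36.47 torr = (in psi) 632.1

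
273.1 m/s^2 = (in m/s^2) 273.1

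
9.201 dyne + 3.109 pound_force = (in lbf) 3.109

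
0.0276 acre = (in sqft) 1202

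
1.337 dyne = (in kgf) 1.363e-06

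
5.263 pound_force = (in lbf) 5.263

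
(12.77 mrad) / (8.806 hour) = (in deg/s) 2.308e-05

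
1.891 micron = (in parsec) 6.128e-23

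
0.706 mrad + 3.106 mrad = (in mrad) 3.812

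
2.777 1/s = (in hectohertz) 0.02777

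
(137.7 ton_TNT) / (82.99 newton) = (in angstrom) 6.942e+19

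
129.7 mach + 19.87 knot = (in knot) 8.587e+04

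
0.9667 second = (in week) 1.598e-06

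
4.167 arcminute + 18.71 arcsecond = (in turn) 0.0002074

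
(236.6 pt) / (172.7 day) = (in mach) 1.643e-11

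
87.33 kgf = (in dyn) 8.564e+07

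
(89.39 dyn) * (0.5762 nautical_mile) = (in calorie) 0.228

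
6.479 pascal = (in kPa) 0.006479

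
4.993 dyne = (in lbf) 1.122e-05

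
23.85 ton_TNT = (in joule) 9.979e+10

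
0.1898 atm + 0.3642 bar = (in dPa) 5.565e+05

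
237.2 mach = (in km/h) 2.908e+05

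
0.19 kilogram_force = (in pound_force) 0.4189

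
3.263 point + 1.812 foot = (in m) 0.5534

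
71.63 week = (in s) 4.332e+07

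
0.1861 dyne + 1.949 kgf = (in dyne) 1.911e+06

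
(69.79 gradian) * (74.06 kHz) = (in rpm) 7.753e+05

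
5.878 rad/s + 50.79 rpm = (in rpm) 106.9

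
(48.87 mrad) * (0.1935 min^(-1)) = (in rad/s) 0.0001576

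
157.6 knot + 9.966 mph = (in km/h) 307.9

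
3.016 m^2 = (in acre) 0.0007453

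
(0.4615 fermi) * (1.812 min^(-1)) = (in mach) 4.093e-20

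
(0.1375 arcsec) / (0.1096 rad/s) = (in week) 1.006e-11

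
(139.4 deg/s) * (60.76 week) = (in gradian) 5.692e+09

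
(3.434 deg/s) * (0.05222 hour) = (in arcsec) 2.324e+06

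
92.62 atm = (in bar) 93.85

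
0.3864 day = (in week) 0.0552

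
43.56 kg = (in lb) 96.03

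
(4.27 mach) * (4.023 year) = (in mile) 1.146e+08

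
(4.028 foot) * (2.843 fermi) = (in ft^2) 3.757e-14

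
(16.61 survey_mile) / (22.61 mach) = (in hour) 0.0009645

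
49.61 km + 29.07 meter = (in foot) 1.629e+05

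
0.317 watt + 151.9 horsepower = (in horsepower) 151.9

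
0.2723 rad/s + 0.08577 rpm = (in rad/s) 0.2813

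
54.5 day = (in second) 4.709e+06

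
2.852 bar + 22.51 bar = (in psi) 367.8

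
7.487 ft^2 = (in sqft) 7.487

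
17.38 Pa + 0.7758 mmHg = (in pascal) 120.8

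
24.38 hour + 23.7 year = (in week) 1236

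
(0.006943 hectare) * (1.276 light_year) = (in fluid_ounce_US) 2.834e+22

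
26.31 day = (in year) 0.07208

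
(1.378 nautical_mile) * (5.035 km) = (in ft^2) 1.383e+08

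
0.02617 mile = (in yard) 46.06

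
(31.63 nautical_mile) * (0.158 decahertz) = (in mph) 2.07e+05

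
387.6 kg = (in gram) 3.876e+05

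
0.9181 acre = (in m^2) 3715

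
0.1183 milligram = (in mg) 0.1183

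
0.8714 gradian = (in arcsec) 2823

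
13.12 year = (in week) 684.1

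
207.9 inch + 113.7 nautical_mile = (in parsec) 6.824e-12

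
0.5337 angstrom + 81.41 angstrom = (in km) 8.194e-12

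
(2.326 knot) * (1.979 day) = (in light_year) 2.163e-11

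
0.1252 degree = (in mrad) 2.185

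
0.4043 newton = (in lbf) 0.09089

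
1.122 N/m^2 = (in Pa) 1.122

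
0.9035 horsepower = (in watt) 673.7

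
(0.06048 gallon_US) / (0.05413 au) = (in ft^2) 3.043e-13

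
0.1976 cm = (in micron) 1976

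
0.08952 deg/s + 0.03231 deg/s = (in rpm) 0.02031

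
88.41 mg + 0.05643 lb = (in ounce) 0.906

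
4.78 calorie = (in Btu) 0.01896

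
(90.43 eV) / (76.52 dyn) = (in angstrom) 0.0001893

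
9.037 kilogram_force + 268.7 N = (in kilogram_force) 36.44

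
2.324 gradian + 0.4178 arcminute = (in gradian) 2.332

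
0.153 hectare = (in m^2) 1530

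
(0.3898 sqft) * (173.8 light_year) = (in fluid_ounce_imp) 2.096e+21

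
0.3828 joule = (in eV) 2.389e+18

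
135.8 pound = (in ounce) 2173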